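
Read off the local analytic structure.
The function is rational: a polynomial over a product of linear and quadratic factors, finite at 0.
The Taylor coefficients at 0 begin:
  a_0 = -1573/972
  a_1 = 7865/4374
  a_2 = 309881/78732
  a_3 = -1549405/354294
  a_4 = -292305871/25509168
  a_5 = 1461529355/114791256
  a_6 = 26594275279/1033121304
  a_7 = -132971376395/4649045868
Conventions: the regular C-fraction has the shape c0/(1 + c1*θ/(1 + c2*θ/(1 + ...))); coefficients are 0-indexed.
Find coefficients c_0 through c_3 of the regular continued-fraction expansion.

The regular C-fraction coefficients are [-1573/972, 10/9, -33/10, 197/90].

Taylor coefficients (read off): a_0 = -1573/972, a_1 = 7865/4374, a_2 = 309881/78732, a_3 = -1549405/354294.
c0 = a_0 = -1573/972. Peel one level at a time: if S = 1 + c*θ/S' with S'(0) = 1, then c is the θ-coefficient of S and S' = c*θ/(S - 1).
S_1 = c0/f = 1 + (10/9)*θ + (11/3)*θ^2 + ...; c1 = 10/9.
S_2 = c1*θ/(S_1 - 1) = 1 + (-33/10)*θ + (2167/300)*θ^2 + ...; c2 = -33/10.
S_3 = c2*θ/(S_2 - 1) = 1 + (197/90)*θ + ...; c3 = 197/90.


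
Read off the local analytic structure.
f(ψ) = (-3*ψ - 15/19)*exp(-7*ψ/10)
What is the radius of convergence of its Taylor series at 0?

The radius of convergence is infinite.

The factor exp(-7*ψ/10) is entire and contributes no finite singular point.
The polynomial part has no poles.
No finite singular points: the Taylor series at 0 converges everywhere.


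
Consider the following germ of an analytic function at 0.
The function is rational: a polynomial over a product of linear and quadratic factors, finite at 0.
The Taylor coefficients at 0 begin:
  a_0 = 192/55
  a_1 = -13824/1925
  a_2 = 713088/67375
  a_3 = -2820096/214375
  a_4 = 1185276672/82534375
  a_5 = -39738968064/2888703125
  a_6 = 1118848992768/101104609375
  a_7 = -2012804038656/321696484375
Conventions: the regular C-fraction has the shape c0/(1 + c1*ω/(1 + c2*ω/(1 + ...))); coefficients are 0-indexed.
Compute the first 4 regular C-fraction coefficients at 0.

The regular C-fraction coefficients are [192/55, 72/35, -7/12, 7/12].

Taylor coefficients (read off): a_0 = 192/55, a_1 = -13824/1925, a_2 = 713088/67375, a_3 = -2820096/214375.
c0 = a_0 = 192/55. Peel one level at a time: if S = 1 + c*ω/S' with S'(0) = 1, then c is the ω-coefficient of S and S' = c*ω/(S - 1).
S_1 = c0/f = 1 + (72/35)*ω + (6/5)*ω^2 + ...; c1 = 72/35.
S_2 = c1*ω/(S_1 - 1) = 1 + (-7/12)*ω + (49/144)*ω^2 + ...; c2 = -7/12.
S_3 = c2*ω/(S_2 - 1) = 1 + (7/12)*ω + ...; c3 = 7/12.


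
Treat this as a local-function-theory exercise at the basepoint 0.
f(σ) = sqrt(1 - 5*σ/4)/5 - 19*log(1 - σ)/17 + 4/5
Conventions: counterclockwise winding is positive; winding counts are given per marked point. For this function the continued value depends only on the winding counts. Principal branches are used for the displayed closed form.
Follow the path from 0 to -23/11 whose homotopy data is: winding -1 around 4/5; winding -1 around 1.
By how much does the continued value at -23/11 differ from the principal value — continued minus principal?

Continued minus principal equals (-(1/55)*sqrt(1749)) + ((38/17)*pi)*i.

The rational part is single-valued and drops out of the difference; each branch term changes only by its own monodromy.
(-19/17)*log(1 - σ/(1)): each positive loop around 1 adds 2*pi*i to the log, so winding -1 contributes (-19/17)*(-1)*2*pi*i = (38/17)*pi*i.
(1/5)*sqrt(1 - σ/(4/5)): winding -1 is odd, the square root flips sign, contributing -2*(1/5)*sqrt(1 - (-23/11)/(4/5)) = -2*(1/5)*sqrt(159/44) = -(1/55)*sqrt(1749).
Summing the contributions at σ = -23/11 gives (-(1/55)*sqrt(1749)) + ((38/17)*pi)*i.


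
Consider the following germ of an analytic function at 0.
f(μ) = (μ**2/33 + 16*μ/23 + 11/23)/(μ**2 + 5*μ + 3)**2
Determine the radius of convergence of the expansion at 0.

The radius of convergence is 5/2 - (1/2)*sqrt(13).

Denominator factor (μ**2 + 5*μ + 3)^2: discriminant 13, real irrational roots -5/2 + (1/2)*sqrt(13) and -5/2 - (1/2)*sqrt(13); poles of order 2, moduli 5/2 - (1/2)*sqrt(13) and 5/2 + (1/2)*sqrt(13).
The radius of convergence is the smallest modulus among the singular points: 5/2 - (1/2)*sqrt(13).


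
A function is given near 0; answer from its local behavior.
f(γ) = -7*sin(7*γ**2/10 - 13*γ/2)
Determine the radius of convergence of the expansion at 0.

The factor sin(7*γ**2/10 - 13*γ/2) is entire and contributes no finite singular point.
The polynomial part has no poles.
No finite singular points: the Taylor series at 0 converges everywhere.

The radius of convergence is infinite.


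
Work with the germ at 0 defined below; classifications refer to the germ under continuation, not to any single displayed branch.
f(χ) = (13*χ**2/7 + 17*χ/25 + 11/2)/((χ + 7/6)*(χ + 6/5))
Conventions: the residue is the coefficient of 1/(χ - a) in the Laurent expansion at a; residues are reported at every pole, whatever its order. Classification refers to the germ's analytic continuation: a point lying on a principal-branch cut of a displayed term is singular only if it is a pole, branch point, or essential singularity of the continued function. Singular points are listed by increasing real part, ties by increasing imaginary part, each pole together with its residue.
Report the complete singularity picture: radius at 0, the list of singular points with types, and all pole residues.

Radius of convergence at 0: 7/6.
At -6/5: a pole of order 1; residue -38631/175.
At -7/6: a pole of order 1; residue 6511/30.

Denominator factor (χ + 7/6): pole of order 1 at -7/6, modulus 7/6.
Denominator factor (χ + 6/5): pole of order 1 at -6/5, modulus 6/5.
The radius of convergence is the smallest modulus among the singular points: 7/6.
At the order-1 pole -6/5 set g(χ) = (χ - (-6/5))*f(χ) = (13*χ**2/7 + 17*χ/25 + 11/2)/(χ + 7/6).
Simple pole: residue = g(a) at a = -6/5, which is -38631/175.
At the order-1 pole -7/6 set g(χ) = (χ - (-7/6))*f(χ) = (13*χ**2/7 + 17*χ/25 + 11/2)/(χ + 6/5).
Simple pole: residue = g(a) at a = -7/6, which is 6511/30.
List the singular points by increasing real part (a conjugate pair: the negative imaginary part first).


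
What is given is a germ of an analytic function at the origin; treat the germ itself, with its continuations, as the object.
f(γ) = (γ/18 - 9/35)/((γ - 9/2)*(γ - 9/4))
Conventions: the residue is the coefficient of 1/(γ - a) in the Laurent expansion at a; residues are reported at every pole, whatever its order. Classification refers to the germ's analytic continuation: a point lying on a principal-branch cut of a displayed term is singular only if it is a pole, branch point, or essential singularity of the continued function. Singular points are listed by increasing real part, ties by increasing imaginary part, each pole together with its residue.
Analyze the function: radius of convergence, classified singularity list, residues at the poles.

Radius of convergence at 0: 9/4.
At 9/4: a pole of order 1; residue 37/630.
At 9/2: a pole of order 1; residue -1/315.

Denominator factor (γ - 9/4): pole of order 1 at 9/4, modulus 9/4.
Denominator factor (γ - 9/2): pole of order 1 at 9/2, modulus 9/2.
The radius of convergence is the smallest modulus among the singular points: 9/4.
At the order-1 pole 9/4 set g(γ) = (γ - (9/4))*f(γ) = (γ/18 - 9/35)/(γ - 9/2).
Simple pole: residue = g(a) at a = 9/4, which is 37/630.
At the order-1 pole 9/2 set g(γ) = (γ - (9/2))*f(γ) = (γ/18 - 9/35)/(γ - 9/4).
Simple pole: residue = g(a) at a = 9/2, which is -1/315.
List the singular points by increasing real part (a conjugate pair: the negative imaginary part first).


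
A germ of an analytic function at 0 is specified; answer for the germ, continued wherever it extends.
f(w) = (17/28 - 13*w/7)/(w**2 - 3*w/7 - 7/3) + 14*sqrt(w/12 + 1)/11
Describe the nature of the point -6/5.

Denominator factors: w**2 - 3*w/7 - 7/3 = -199/525 at w = -6/5 — none vanishes.
Branch term sqrt(1 - w/(-12)): argument at -6/5 is 9/10, nonzero, so -6/5 is not its branch point (a point on a principal cut is still regular for the continued germ).
So the germ continues analytically to -6/5.

The point is a regular point.


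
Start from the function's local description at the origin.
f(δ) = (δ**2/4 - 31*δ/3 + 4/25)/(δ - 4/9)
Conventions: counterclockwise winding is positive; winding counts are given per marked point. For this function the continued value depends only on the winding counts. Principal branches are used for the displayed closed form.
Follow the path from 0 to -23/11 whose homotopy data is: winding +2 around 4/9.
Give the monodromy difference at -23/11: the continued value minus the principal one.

The function is rational, hence single-valued: continuing it around any pole returns the same value, so the difference is 0.

Continued minus principal equals 0.


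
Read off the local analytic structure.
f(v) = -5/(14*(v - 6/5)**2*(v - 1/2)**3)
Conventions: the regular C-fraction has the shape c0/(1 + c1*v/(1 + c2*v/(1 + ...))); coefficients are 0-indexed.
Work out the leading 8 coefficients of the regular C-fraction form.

Taylor coefficients (expand at 0): a_0 = 125/63, a_1 = 2875/189, a_2 = 54125/756, a_3 = 65000/243, a_4 = 10174375/11664, a_5 = 30342625/11664, a_6 = 3059190125/419904, a_7 = 85881672125/4408992.
c0 = a_0 = 125/63. Peel one level at a time: if S = 1 + c*v/S' with S'(0) = 1, then c is the v-coefficient of S and S' = c*v/(S - 1).
S_1 = c0/f = 1 + (-23/3)*v + (817/36)*v^2 + ...; c1 = -23/3.
S_2 = c1*v/(S_1 - 1) = 1 + (817/276)*v + (347881/76176)*v^2 + ...; c2 = 817/276.
S_3 = c2*v/(S_2 - 1) = 1 + (-347881/225492)*v + (703704/667489)*v^2 + ...; c3 = -347881/225492.
S_4 = c3*v/(S_3 - 1) = 1 + (194222304/284218777)*v + (86784543552/121021190161)*v^2 + ...; c4 = 194222304/284218777.
S_5 = c4*v/(S_4 - 1) = 1 + (-32111853298/30600656403)*v + (1862964250/7737489369)*v^2 + ...; c5 = -32111853298/30600656403.
S_6 = c5*v/(S_5 - 1) = 1 + (56661117875/246953571573)*v + (9676527440625/55173253910887)*v^2 + ...; c6 = 56661117875/246953571573.
S_7 = c6*v/(S_6 - 1) = 1 + (-19573966575/25606942991)*v + ...; c7 = -19573966575/25606942991.

The regular C-fraction coefficients are [125/63, -23/3, 817/276, -347881/225492, 194222304/284218777, -32111853298/30600656403, 56661117875/246953571573, -19573966575/25606942991].


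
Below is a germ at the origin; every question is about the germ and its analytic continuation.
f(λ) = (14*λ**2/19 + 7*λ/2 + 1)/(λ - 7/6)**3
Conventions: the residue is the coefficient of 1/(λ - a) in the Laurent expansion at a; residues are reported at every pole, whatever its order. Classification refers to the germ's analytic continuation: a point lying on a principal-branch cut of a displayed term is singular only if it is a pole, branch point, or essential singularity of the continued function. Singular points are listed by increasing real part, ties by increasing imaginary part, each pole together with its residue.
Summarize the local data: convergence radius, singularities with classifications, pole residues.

Denominator factor (λ - 7/6)^3: pole of order 3 at 7/6, modulus 7/6.
The radius of convergence is the smallest modulus among the singular points: 7/6.
At the order-3 pole 7/6 set g(λ) = (λ - (7/6))^3*f(λ) = 14*λ**2/19 + 7*λ/2 + 1.
Order-3 pole: residue = g''(a)/2; g''(7/6) = 28/19, so the residue is 14/19.

Radius of convergence at 0: 7/6.
At 7/6: a pole of order 3; residue 14/19.


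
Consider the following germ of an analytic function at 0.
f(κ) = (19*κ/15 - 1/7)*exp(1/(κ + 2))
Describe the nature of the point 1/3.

There is no denominator, hence no pole anywhere.
The essential point of exp(1/(κ - (-2))) is -2, not 1/3.
So the germ continues analytically to 1/3.

The point is a regular point.


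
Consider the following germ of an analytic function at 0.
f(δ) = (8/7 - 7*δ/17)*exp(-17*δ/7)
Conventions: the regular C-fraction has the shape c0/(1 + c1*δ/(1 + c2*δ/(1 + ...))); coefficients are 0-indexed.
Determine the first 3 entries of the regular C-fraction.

The regular C-fraction coefficients are [8/7, 2655/952, -3583337/2527560].

Taylor coefficients (expand at 0): a_0 = 8/7, a_1 = -2655/833, a_2 = 1499/343.
c0 = a_0 = 8/7. Peel one level at a time: if S = 1 + c*δ/S' with S'(0) = 1, then c is the δ-coefficient of S and S' = c*δ/(S - 1).
S_1 = c0/f = 1 + (2655/952)*δ + (3583337/906304)*δ^2 + ...; c1 = 2655/952.
S_2 = c1*δ/(S_1 - 1) = 1 + (-3583337/2527560)*δ + ...; c2 = -3583337/2527560.


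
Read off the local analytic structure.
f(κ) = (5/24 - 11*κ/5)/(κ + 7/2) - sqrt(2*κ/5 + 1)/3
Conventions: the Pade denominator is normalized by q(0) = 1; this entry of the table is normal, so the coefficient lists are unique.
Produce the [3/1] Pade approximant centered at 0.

The Pade approximant has numerator coefficients [-23/84, -43058761/54488560, -4803137/408664200, 823457/2043321000]; denominator coefficients [1, 776007/2724428].

Taylor coefficients needed (expand at 0): a_0 = -23/84, a_1 = -349/490, a_2 = 9833/51450, a_3 = -97301/1800750, a_4 = 258669/16807000.
Write the denominator as Q(κ) = 1 + q1*κ. Requiring Q*f - P = O(κ^5) with deg P <= 3 kills the coefficients of κ^4..κ^4 in Q*f:
  κ^4: a_4 + q1*a_3 = 0, i.e. 258669/16807000 + (-97301/1800750)*q1 = 0.
Solving this linear system: q1 = 776007/2724428.
The numerator is Q*f truncated at degree 3: P0 = a_0 = -23/84; P1 = a_1 + q1*a_0 = -43058761/54488560; P2 = a_2 + q1*a_1 = -4803137/408664200; P3 = a_3 + q1*a_2 = 823457/2043321000.


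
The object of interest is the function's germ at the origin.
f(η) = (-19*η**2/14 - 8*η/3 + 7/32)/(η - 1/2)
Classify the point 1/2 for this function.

The denominator factor η - 1/2 vanishes at 1/2 and appears to the power 1; the numerator there equals -977/672, nonzero, and no other factor vanishes.
Hence a pole whose order is the multiplicity, 1.

The point is a pole of order 1.


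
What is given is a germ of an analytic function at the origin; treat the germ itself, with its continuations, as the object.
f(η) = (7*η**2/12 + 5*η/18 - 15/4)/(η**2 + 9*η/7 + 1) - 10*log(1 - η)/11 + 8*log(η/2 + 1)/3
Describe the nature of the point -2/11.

Denominator factors: η**2 + 9*η/7 + 1 = 677/847 at η = -2/11 — none vanishes.
Branch term log(1 - η/(-2)): argument at -2/11 is 10/11, nonzero, so -2/11 is not its branch point (a point on a principal cut is still regular for the continued germ).
Branch term log(1 - η/(1)): argument at -2/11 is 13/11, nonzero, so -2/11 is not its branch point (a point on a principal cut is still regular for the continued germ).
So the germ continues analytically to -2/11.

The point is a regular point.


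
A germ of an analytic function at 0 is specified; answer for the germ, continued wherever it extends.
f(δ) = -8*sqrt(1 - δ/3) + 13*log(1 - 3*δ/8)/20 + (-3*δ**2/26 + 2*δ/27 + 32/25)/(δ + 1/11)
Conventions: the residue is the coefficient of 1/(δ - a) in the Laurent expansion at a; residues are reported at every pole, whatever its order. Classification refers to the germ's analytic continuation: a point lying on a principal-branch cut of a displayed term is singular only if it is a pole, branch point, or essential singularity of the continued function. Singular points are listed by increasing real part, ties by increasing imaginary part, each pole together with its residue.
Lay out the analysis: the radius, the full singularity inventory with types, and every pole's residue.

Denominator factor (δ + 1/11): pole of order 1 at -1/11, modulus 1/11.
Branch term (13/20)*log(1 - δ/(8/3)): its argument vanishes at δ = 8/3, a logarithmic branch point, modulus 8/3.
Branch term (-8)*sqrt(1 - δ/(3)): its argument vanishes at δ = 3, a square-root branch point, modulus 3.
The radius of convergence is the smallest modulus among the singular points: 1/11.
The branch terms are analytic at -1/11 and contribute nothing to the residue; only the rational part matters.
At the order-1 pole -1/11 set g(δ) = (δ - (-1/11))*(rational part) = -3*δ**2/26 + 2*δ/27 + 32/25.
Simple pole: residue = g(a) at a = -1/11, which is 2701819/2123550.
List the singular points by increasing real part (a conjugate pair: the negative imaginary part first).

Radius of convergence at 0: 1/11.
At -1/11: a pole of order 1; residue 2701819/2123550.
At 8/3: a logarithmic branch point.
At 3: an algebraic (square-root) branch point.


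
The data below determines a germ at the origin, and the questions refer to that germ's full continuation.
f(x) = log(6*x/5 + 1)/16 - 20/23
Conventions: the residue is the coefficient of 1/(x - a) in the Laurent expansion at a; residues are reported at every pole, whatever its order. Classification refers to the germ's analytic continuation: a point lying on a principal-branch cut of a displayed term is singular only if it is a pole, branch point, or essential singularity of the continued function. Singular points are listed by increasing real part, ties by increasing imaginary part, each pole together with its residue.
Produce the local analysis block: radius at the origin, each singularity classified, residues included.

Branch term (1/16)*log(1 - x/(-5/6)): its argument vanishes at x = -5/6, a logarithmic branch point, modulus 5/6.
The radius of convergence is the smallest modulus among the singular points: 5/6.

Radius of convergence at 0: 5/6.
At -5/6: a logarithmic branch point.


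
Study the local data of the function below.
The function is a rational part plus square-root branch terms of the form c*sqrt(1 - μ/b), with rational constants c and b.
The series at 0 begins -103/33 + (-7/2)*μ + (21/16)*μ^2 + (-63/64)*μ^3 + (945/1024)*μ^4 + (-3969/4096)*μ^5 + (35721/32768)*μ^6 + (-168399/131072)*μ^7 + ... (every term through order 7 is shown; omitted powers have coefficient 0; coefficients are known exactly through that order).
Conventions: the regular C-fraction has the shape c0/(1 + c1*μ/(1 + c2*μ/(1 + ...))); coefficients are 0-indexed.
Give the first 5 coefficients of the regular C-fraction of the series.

Taylor coefficients (read off): a_0 = -103/33, a_1 = -7/2, a_2 = 21/16, a_3 = -63/64, a_4 = 945/1024.
c0 = a_0 = -103/33. Peel one level at a time: if S = 1 + c*μ/S' with S'(0) = 1, then c is the μ-coefficient of S and S' = c*μ/(S - 1).
S_1 = c0/f = 1 + (-231/206)*μ + (284823/169744)*μ^2 + ...; c1 = -231/206.
S_2 = c1*μ/(S_1 - 1) = 1 + (1233/824)*μ + (-9/64)*μ^2 + ...; c2 = 1233/824.
S_3 = c2*μ/(S_2 - 1) = 1 + (103/1096)*μ + (-74057/1201216)*μ^2 + ...; c3 = 103/1096.
S_4 = c3*μ/(S_3 - 1) = 1 + (719/1096)*μ + ...; c4 = 719/1096.

The regular C-fraction coefficients are [-103/33, -231/206, 1233/824, 103/1096, 719/1096].


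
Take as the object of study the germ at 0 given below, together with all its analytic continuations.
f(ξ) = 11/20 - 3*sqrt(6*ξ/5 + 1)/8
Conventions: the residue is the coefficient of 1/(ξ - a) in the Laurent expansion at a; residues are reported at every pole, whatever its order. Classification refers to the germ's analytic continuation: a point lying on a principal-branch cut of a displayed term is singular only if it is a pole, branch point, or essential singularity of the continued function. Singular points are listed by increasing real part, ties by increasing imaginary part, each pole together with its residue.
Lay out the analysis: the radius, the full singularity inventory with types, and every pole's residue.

Branch term (-3/8)*sqrt(1 - ξ/(-5/6)): its argument vanishes at ξ = -5/6, a square-root branch point, modulus 5/6.
The radius of convergence is the smallest modulus among the singular points: 5/6.

Radius of convergence at 0: 5/6.
At -5/6: an algebraic (square-root) branch point.


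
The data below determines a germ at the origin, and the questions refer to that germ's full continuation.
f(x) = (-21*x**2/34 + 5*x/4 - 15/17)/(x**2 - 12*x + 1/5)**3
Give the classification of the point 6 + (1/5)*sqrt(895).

The point is a pole of order 3.

The denominator factor x**2 - 12*x + 1/5 vanishes at 6 + (1/5)*sqrt(895) and appears to the power 3; the numerator there equals -3207/85 - (419/340)*sqrt(895), nonzero, and no other factor vanishes.
Hence a pole whose order is the multiplicity, 3.


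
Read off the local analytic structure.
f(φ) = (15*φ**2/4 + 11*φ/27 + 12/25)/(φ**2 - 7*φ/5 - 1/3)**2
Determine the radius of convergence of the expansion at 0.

Denominator factor (φ**2 - 7*φ/5 - 1/3)^2: discriminant 247/75, real irrational roots 7/10 + (1/30)*sqrt(741) and 7/10 - (1/30)*sqrt(741); poles of order 2, moduli 7/10 + (1/30)*sqrt(741) and -7/10 + (1/30)*sqrt(741).
The radius of convergence is the smallest modulus among the singular points: -7/10 + (1/30)*sqrt(741).

The radius of convergence is -7/10 + (1/30)*sqrt(741).


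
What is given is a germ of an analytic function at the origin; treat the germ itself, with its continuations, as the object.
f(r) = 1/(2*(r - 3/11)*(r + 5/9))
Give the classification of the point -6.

The point is a regular point.

Denominator factors: r + 5/9 = -49/9 at r = -6; r - 3/11 = -69/11 at r = -6 — none vanishes.
So the germ continues analytically to -6.


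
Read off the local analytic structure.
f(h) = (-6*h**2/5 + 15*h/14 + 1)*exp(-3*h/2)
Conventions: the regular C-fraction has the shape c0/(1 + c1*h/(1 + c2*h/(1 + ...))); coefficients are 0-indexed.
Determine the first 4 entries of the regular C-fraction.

Taylor coefficients (expand at 0): a_0 = 1, a_1 = -3/7, a_2 = -471/280, a_3 = 171/70.
c0 = a_0 = 1. Peel one level at a time: if S = 1 + c*h/S' with S'(0) = 1, then c is the h-coefficient of S and S' = c*h/(S - 1).
S_1 = c0/f = 1 + (3/7)*h + (3657/1960)*h^2 + ...; c1 = 3/7.
S_2 = c1*h/(S_1 - 1) = 1 + (-1219/280)*h + (33769/1600)*h^2 + ...; c2 = -1219/280.
S_3 = c2*h/(S_2 - 1) = 1 + (236383/48760)*h + ...; c3 = 236383/48760.

The regular C-fraction coefficients are [1, 3/7, -1219/280, 236383/48760].


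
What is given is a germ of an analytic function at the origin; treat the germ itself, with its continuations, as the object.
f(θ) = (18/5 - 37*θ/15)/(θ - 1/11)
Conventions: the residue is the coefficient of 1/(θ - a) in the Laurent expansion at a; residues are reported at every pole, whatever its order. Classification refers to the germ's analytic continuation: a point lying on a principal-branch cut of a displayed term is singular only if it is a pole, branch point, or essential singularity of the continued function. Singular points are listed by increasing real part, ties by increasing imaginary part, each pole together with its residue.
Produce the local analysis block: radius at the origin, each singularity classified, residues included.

Denominator factor (θ - 1/11): pole of order 1 at 1/11, modulus 1/11.
The radius of convergence is the smallest modulus among the singular points: 1/11.
At the order-1 pole 1/11 set g(θ) = (θ - (1/11))*f(θ) = 18/5 - 37*θ/15.
Simple pole: residue = g(a) at a = 1/11, which is 557/165.

Radius of convergence at 0: 1/11.
At 1/11: a pole of order 1; residue 557/165.


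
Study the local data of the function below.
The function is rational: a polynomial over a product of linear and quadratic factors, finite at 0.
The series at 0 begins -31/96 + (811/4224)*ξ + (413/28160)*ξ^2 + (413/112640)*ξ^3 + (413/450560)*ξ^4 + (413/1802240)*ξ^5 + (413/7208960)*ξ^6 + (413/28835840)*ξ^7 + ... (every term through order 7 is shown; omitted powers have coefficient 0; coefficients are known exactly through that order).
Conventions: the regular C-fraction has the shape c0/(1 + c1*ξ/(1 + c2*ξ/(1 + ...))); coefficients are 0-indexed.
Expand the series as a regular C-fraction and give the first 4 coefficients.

Taylor coefficients (read off): a_0 = -31/96, a_1 = 811/4224, a_2 = 413/28160, a_3 = 413/112640.
c0 = a_0 = -31/96. Peel one level at a time: if S = 1 + c*ξ/S' with S'(0) = 1, then c is the ξ-coefficient of S and S' = c*ξ/(S - 1).
S_1 = c0/f = 1 + (811/1364)*ξ + (231944/581405)*ξ^2 + ...; c1 = 811/1364.
S_2 = c1*ξ/(S_1 - 1) = 1 + (-927776/1382755)*ξ + (-218064/16443025)*ξ^2 + ...; c2 = -927776/1382755.
S_3 = c2*ξ/(S_2 - 1) = 1 + (-4647489/235133230)*ξ + ...; c3 = -4647489/235133230.

The regular C-fraction coefficients are [-31/96, 811/1364, -927776/1382755, -4647489/235133230].


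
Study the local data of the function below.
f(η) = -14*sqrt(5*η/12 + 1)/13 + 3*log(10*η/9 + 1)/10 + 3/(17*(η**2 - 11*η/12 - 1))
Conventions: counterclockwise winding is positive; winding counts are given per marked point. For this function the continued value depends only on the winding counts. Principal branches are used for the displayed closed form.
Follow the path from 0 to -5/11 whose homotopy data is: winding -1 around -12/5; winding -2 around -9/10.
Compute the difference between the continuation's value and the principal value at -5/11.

The rational part is single-valued and drops out of the difference; each branch term changes only by its own monodromy.
(3/10)*log(1 - η/(-9/10)): each positive loop around -9/10 adds 2*pi*i to the log, so winding -2 contributes (3/10)*(-2)*2*pi*i = -(6/5)*pi*i.
(-14/13)*sqrt(1 - η/(-12/5)): winding -1 is odd, the square root flips sign, contributing -2*(-14/13)*sqrt(1 - (-5/11)/(-12/5)) = -2*(-14/13)*sqrt(107/132) = (14/429)*sqrt(3531).
Summing the contributions at η = -5/11 gives ((14/429)*sqrt(3531)) - ((6/5)*pi)*i.

Continued minus principal equals ((14/429)*sqrt(3531)) - ((6/5)*pi)*i.


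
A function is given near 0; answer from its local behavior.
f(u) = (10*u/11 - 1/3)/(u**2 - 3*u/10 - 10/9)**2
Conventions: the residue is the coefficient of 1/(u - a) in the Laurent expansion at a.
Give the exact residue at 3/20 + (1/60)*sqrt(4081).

The factor u**2 - 3*u/10 - 10/9 splits as (u - a)(u - a') with a = 3/20 + (1/60)*sqrt(4081), a' = 3/20 - (1/60)*sqrt(4081). At the order-2 pole a set g(u) = (u - a)^2*f(u) = [10*u/11 - 1/3] / (u - a')^2.
Order-2 pole: residue = g'(a); g'(3/20 + (1/60)*sqrt(4081)) = (117000/183200171)*sqrt(4081), so the residue is (117000/183200171)*sqrt(4081).

The residue is (117000/183200171)*sqrt(4081).


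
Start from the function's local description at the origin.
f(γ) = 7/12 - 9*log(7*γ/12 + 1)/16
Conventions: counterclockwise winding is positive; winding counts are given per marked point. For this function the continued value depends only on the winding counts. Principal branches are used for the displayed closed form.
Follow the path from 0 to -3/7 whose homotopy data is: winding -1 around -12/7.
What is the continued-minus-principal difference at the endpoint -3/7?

Continued minus principal equals (9/8)*pi*i.

The rational part is single-valued and drops out of the difference; each branch term changes only by its own monodromy.
(-9/16)*log(1 - γ/(-12/7)): each positive loop around -12/7 adds 2*pi*i to the log, so winding -1 contributes (-9/16)*(-1)*2*pi*i = (9/8)*pi*i.
Summing the contributions at γ = -3/7 gives (9/8)*pi*i.


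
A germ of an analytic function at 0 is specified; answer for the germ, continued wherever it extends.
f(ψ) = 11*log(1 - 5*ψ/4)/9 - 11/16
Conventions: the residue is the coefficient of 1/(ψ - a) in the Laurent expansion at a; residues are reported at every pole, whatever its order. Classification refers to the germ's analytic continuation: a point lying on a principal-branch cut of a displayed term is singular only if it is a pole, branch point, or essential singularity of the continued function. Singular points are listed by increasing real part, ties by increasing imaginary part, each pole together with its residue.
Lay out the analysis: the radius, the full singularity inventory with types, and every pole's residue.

Radius of convergence at 0: 4/5.
At 4/5: a logarithmic branch point.

Branch term (11/9)*log(1 - ψ/(4/5)): its argument vanishes at ψ = 4/5, a logarithmic branch point, modulus 4/5.
The radius of convergence is the smallest modulus among the singular points: 4/5.


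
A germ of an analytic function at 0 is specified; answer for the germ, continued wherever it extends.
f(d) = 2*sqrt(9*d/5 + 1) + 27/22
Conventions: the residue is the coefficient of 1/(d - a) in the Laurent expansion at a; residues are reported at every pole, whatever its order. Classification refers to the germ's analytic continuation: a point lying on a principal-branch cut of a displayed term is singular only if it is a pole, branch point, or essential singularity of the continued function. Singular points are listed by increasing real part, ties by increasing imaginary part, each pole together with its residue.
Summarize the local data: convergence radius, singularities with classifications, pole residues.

Radius of convergence at 0: 5/9.
At -5/9: an algebraic (square-root) branch point.

Branch term (2)*sqrt(1 - d/(-5/9)): its argument vanishes at d = -5/9, a square-root branch point, modulus 5/9.
The radius of convergence is the smallest modulus among the singular points: 5/9.


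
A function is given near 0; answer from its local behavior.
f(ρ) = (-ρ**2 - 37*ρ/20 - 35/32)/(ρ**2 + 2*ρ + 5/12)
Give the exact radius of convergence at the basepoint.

Denominator factor (ρ**2 + 2*ρ + 5/12): discriminant 7/3, real irrational roots -1 + (1/6)*sqrt(21) and -1 - (1/6)*sqrt(21); poles of order 1, moduli 1 - (1/6)*sqrt(21) and 1 + (1/6)*sqrt(21).
The radius of convergence is the smallest modulus among the singular points: 1 - (1/6)*sqrt(21).

The radius of convergence is 1 - (1/6)*sqrt(21).


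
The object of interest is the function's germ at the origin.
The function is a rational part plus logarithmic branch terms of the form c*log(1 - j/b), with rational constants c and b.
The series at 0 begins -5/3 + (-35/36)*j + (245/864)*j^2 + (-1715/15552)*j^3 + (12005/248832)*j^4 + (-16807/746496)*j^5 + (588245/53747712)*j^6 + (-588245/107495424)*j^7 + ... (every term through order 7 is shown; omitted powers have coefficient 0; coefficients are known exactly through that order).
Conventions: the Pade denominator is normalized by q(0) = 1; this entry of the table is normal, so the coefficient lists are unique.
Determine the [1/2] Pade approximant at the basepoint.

Taylor coefficients needed (read off): a_0 = -5/3, a_1 = -35/36, a_2 = 245/864, a_3 = -1715/15552.
Write the denominator as Q(j) = 1 + q1*j + q2*j^2. Requiring Q*f - P = O(j^4) with deg P <= 1 kills the coefficients of j^2..j^3 in Q*f:
  j^2: a_2 + q1*a_1 + q2*a_0 = 0, i.e. 245/864 + (-35/36)*q1 + (-5/3)*q2 = 0.
  j^3: a_3 + q1*a_2 + q2*a_1 = 0, i.e. -1715/15552 + (245/864)*q1 + (-35/36)*q2 = 0.
Solving this linear system: q1 = 35/108, q2 = -49/2592.
The numerator is Q*f truncated at degree 1: P0 = a_0 = -5/3; P1 = a_1 + q1*a_0 = -245/162.

The Pade approximant has numerator coefficients [-5/3, -245/162]; denominator coefficients [1, 35/108, -49/2592].


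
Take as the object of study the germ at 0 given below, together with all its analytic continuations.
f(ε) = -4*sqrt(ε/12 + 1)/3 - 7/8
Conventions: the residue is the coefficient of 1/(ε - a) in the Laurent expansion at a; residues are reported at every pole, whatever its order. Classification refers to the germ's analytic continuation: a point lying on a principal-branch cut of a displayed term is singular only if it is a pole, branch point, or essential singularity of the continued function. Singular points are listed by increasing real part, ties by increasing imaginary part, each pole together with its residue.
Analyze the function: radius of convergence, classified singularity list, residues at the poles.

Branch term (-4/3)*sqrt(1 - ε/(-12)): its argument vanishes at ε = -12, a square-root branch point, modulus 12.
The radius of convergence is the smallest modulus among the singular points: 12.

Radius of convergence at 0: 12.
At -12: an algebraic (square-root) branch point.


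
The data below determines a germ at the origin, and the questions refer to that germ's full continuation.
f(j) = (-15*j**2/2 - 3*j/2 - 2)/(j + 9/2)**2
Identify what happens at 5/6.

The point is a regular point.

Denominator factors: j + 9/2 = 16/3 at j = 5/6 — none vanishes.
So the germ continues analytically to 5/6.


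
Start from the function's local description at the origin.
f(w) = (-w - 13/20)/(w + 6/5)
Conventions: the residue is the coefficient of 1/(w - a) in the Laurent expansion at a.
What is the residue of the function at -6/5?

At the order-1 pole -6/5 set g(w) = (w - (-6/5))*f(w) = -w - 13/20.
Simple pole: residue = g(a) at a = -6/5, which is 11/20.

The residue is 11/20.


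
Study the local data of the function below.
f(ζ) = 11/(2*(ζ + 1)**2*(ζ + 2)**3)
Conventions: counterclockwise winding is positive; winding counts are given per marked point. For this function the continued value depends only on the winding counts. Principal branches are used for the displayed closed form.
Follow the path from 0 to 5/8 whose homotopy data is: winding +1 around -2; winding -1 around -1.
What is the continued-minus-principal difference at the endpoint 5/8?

The function is rational, hence single-valued: continuing it around any pole returns the same value, so the difference is 0.

Continued minus principal equals 0.


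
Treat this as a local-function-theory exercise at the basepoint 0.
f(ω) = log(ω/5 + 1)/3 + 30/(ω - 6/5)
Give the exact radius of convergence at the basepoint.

Denominator factor (ω - 6/5): pole of order 1 at 6/5, modulus 6/5.
Branch term (1/3)*log(1 - ω/(-5)): its argument vanishes at ω = -5, a logarithmic branch point, modulus 5.
The radius of convergence is the smallest modulus among the singular points: 6/5.

The radius of convergence is 6/5.


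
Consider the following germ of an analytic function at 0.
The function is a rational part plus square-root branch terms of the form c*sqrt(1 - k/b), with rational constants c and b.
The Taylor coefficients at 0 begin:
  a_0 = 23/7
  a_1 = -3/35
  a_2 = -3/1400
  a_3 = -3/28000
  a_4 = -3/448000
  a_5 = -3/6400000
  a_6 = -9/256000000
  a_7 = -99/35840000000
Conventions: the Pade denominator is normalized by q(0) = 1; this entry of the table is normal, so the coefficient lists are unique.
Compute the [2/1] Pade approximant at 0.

Taylor coefficients needed (read off): a_0 = 23/7, a_1 = -3/35, a_2 = -3/1400, a_3 = -3/28000.
Write the denominator as Q(k) = 1 + q1*k. Requiring Q*f - P = O(k^4) with deg P <= 2 kills the coefficients of k^3..k^3 in Q*f:
  k^3: a_3 + q1*a_2 = 0, i.e. -3/28000 + (-3/1400)*q1 = 0.
Solving this linear system: q1 = -1/20.
The numerator is Q*f truncated at degree 2: P0 = a_0 = 23/7; P1 = a_1 + q1*a_0 = -1/4; P2 = a_2 + q1*a_1 = 3/1400.

The Pade approximant has numerator coefficients [23/7, -1/4, 3/1400]; denominator coefficients [1, -1/20].


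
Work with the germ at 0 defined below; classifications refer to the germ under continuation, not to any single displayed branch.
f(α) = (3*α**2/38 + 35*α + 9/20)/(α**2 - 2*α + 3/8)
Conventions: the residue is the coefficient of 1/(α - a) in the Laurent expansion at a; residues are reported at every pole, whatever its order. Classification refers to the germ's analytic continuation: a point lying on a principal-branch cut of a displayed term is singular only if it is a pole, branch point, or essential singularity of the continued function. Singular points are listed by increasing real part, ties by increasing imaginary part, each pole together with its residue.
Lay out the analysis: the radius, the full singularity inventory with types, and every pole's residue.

Denominator factor (α**2 - 2*α + 3/8): discriminant 5/2, real irrational roots 1 + (1/4)*sqrt(10) and 1 - (1/4)*sqrt(10); poles of order 1, moduli 1 + (1/4)*sqrt(10) and 1 - (1/4)*sqrt(10).
The radius of convergence is the smallest modulus among the singular points: 1 - (1/4)*sqrt(10).
The factor α**2 - 2*α + 3/8 splits as (α - a)(α - a') with a = 1 - (1/4)*sqrt(10), a' = 1 + (1/4)*sqrt(10). At the order-1 pole a set g(α) = (α - a)*f(α) = [3*α**2/38 + 35*α + 9/20] / (α - a').
Simple pole: residue = g(a) at a = 1 - (1/4)*sqrt(10), which is 334/19 - (54079/7600)*sqrt(10).
The factor α**2 - 2*α + 3/8 splits as (α - a)(α - a') with a = 1 + (1/4)*sqrt(10), a' = 1 - (1/4)*sqrt(10). At the order-1 pole a set g(α) = (α - a)*f(α) = [3*α**2/38 + 35*α + 9/20] / (α - a').
Simple pole: residue = g(a) at a = 1 + (1/4)*sqrt(10), which is 334/19 + (54079/7600)*sqrt(10).
List the singular points by increasing real part (a conjugate pair: the negative imaginary part first).

Radius of convergence at 0: 1 - (1/4)*sqrt(10).
At 1 - (1/4)*sqrt(10): a pole of order 1; residue 334/19 - (54079/7600)*sqrt(10).
At 1 + (1/4)*sqrt(10): a pole of order 1; residue 334/19 + (54079/7600)*sqrt(10).


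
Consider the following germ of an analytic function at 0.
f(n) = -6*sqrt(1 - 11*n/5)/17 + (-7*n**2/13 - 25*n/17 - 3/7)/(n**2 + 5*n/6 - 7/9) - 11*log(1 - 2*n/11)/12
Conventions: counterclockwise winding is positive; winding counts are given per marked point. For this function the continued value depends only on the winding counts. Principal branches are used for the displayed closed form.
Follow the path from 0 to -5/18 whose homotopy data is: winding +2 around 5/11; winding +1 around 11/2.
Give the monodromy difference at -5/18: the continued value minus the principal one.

The rational part is single-valued and drops out of the difference; each branch term changes only by its own monodromy.
(-6/17)*sqrt(1 - n/(5/11)): winding +2 is even, the square root returns to the same sheet, contribution 0.
(-11/12)*log(1 - n/(11/2)): each positive loop around 11/2 adds 2*pi*i to the log, so winding +1 contributes (-11/12)*(1)*2*pi*i = -(11/6)*pi*i.
Summing the contributions at n = -5/18 gives -(11/6)*pi*i.

Continued minus principal equals -(11/6)*pi*i.


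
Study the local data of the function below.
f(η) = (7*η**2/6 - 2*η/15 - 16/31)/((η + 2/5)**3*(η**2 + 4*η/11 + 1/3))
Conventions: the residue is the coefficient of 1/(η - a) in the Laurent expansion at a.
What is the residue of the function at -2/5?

At the order-3 pole -2/5 set g(η) = (η - (-2/5))^3*f(η) = (7*η**2/6 - 2*η/15 - 16/31)/(η**2 + 4*η/11 + 1/3).
Order-3 pole: residue = g''(a)/2; g''(-2/5) = 791970575/732836993, so the residue is 791970575/1465673986.

The residue is 791970575/1465673986.


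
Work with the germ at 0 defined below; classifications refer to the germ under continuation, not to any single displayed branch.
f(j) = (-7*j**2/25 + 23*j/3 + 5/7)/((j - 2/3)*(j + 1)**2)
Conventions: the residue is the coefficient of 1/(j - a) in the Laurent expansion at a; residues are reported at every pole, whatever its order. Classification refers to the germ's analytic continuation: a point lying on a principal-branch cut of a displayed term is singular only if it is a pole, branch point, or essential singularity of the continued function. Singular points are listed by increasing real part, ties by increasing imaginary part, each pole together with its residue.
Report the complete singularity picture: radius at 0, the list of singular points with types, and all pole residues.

Radius of convergence at 0: 2/3.
At -1: a pole of order 2; residue -10204/4375.
At 2/3: a pole of order 1; residue 8979/4375.

Denominator factor (j + 1)^2: pole of order 2 at -1, modulus 1.
Denominator factor (j - 2/3): pole of order 1 at 2/3, modulus 2/3.
The radius of convergence is the smallest modulus among the singular points: 2/3.
At the order-2 pole -1 set g(j) = (j - (-1))^2*f(j) = (-7*j**2/25 + 23*j/3 + 5/7)/(j - 2/3).
Order-2 pole: residue = g'(a); g'(-1) = -10204/4375, so the residue is -10204/4375.
At the order-1 pole 2/3 set g(j) = (j - (2/3))*f(j) = (-7*j**2/25 + 23*j/3 + 5/7)/(j + 1)**2.
Simple pole: residue = g(a) at a = 2/3, which is 8979/4375.
List the singular points by increasing real part (a conjugate pair: the negative imaginary part first).


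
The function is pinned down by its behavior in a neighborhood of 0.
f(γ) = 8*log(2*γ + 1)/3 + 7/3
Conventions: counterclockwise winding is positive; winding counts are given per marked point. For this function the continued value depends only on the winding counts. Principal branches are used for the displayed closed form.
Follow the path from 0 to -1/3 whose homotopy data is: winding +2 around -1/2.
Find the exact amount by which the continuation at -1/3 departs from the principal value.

The rational part is single-valued and drops out of the difference; each branch term changes only by its own monodromy.
(8/3)*log(1 - γ/(-1/2)): each positive loop around -1/2 adds 2*pi*i to the log, so winding +2 contributes (8/3)*(2)*2*pi*i = (32/3)*pi*i.
Summing the contributions at γ = -1/3 gives (32/3)*pi*i.

Continued minus principal equals (32/3)*pi*i.
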